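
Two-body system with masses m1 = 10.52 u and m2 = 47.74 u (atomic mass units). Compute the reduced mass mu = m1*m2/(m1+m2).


mu = m1 * m2 / (m1 + m2)
= 10.52 * 47.74 / (10.52 + 47.74)
= 502.2248 / 58.26
= 8.6204 u

8.6204


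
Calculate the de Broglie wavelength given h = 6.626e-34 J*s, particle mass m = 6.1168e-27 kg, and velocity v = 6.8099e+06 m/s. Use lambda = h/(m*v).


lambda = h / (m * v)
= 6.626e-34 / (6.1168e-27 * 6.8099e+06)
= 6.626e-34 / 4.1655e-20
= 1.5907e-14 m

1.5907e-14


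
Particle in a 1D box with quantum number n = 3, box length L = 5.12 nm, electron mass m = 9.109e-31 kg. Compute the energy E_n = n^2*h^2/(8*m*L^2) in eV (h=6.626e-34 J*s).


E = n^2 * h^2 / (8 * m * L^2)
= 3^2 * (6.626e-34)^2 / (8 * 9.109e-31 * (5.12e-9)^2)
= 9 * 4.3904e-67 / (8 * 9.109e-31 * 2.6214e-17)
= 2.0684e-20 J
= 0.1291 eV

0.1291


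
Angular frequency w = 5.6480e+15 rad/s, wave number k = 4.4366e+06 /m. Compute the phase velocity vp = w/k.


vp = w / k
= 5.6480e+15 / 4.4366e+06
= 1.2730e+09 m/s

1.2730e+09


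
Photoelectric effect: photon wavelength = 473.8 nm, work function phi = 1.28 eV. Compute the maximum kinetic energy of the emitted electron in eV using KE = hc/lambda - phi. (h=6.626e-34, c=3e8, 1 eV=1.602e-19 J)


E_photon = hc / lambda
= (6.626e-34)(3e8) / (473.8e-9)
= 4.1954e-19 J
= 2.6189 eV
KE = E_photon - phi
= 2.6189 - 1.28
= 1.3389 eV

1.3389


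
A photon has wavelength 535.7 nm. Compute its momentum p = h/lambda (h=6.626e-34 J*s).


p = h / lambda
= 6.626e-34 / (535.7e-9)
= 6.626e-34 / 5.3570e-07
= 1.2369e-27 kg*m/s

1.2369e-27


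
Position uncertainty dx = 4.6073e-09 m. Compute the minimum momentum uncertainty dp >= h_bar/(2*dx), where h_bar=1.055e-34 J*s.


dp = h_bar / (2 * dx)
= 1.055e-34 / (2 * 4.6073e-09)
= 1.055e-34 / 9.2146e-09
= 1.1449e-26 kg*m/s

1.1449e-26


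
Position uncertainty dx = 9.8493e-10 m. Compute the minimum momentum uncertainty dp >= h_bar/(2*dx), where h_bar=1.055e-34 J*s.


dp = h_bar / (2 * dx)
= 1.055e-34 / (2 * 9.8493e-10)
= 1.055e-34 / 1.9699e-09
= 5.3557e-26 kg*m/s

5.3557e-26


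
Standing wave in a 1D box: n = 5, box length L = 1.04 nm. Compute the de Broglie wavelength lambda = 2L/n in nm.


lambda = 2L / n
= 2 * 1.04 / 5
= 2.08 / 5
= 0.416 nm

0.416


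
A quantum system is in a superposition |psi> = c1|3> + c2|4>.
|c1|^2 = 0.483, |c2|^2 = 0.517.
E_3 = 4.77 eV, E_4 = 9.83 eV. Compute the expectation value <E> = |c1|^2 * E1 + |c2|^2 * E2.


<E> = |c1|^2 * E1 + |c2|^2 * E2
= 0.483 * 4.77 + 0.517 * 9.83
= 2.3039 + 5.0821
= 7.386 eV

7.386


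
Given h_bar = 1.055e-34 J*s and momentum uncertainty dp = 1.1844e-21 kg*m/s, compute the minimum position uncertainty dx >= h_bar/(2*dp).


dx = h_bar / (2 * dp)
= 1.055e-34 / (2 * 1.1844e-21)
= 1.055e-34 / 2.3688e-21
= 4.4537e-14 m

4.4537e-14


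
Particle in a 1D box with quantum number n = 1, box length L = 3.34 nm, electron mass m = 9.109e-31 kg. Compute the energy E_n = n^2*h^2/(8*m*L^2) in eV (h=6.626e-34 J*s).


E = n^2 * h^2 / (8 * m * L^2)
= 1^2 * (6.626e-34)^2 / (8 * 9.109e-31 * (3.34e-9)^2)
= 1 * 4.3904e-67 / (8 * 9.109e-31 * 1.1156e-17)
= 5.4007e-21 J
= 0.0337 eV

0.0337


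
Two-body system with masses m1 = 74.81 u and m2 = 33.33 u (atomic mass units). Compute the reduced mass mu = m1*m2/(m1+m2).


mu = m1 * m2 / (m1 + m2)
= 74.81 * 33.33 / (74.81 + 33.33)
= 2493.4173 / 108.14
= 23.0573 u

23.0573


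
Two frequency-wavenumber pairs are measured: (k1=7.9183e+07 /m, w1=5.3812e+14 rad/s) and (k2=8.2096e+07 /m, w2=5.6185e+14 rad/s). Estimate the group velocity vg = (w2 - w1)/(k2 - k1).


vg = (w2 - w1) / (k2 - k1)
= (5.6185e+14 - 5.3812e+14) / (8.2096e+07 - 7.9183e+07)
= 2.3730e+13 / 2.9130e+06
= 8.1462e+06 m/s

8.1462e+06


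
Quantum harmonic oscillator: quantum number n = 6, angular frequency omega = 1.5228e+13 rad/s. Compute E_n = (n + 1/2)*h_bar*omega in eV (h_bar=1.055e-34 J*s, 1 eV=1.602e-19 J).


E = (n + 1/2) * h_bar * omega
= (6 + 0.5) * 1.055e-34 * 1.5228e+13
= 6.5 * 1.6066e-21
= 1.0443e-20 J
= 0.0652 eV

0.0652


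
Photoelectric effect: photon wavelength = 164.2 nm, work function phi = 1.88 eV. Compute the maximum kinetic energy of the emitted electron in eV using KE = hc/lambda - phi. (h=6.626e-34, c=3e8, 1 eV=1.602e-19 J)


E_photon = hc / lambda
= (6.626e-34)(3e8) / (164.2e-9)
= 1.2106e-18 J
= 7.5568 eV
KE = E_photon - phi
= 7.5568 - 1.88
= 5.6768 eV

5.6768


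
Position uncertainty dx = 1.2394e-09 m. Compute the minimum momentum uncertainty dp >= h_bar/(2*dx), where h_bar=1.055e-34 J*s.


dp = h_bar / (2 * dx)
= 1.055e-34 / (2 * 1.2394e-09)
= 1.055e-34 / 2.4788e-09
= 4.2561e-26 kg*m/s

4.2561e-26


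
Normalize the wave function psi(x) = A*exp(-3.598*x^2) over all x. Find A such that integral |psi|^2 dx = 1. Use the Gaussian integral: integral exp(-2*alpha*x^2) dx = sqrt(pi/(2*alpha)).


integral |psi|^2 dx = A^2 * sqrt(pi/(2*alpha)) = 1
A^2 = sqrt(2*alpha/pi)
= sqrt(2 * 3.598 / pi)
= 1.513459
A = sqrt(1.513459)
= 1.2302

1.2302


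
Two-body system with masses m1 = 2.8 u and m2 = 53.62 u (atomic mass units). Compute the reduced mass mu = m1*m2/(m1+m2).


mu = m1 * m2 / (m1 + m2)
= 2.8 * 53.62 / (2.8 + 53.62)
= 150.136 / 56.42
= 2.661 u

2.661


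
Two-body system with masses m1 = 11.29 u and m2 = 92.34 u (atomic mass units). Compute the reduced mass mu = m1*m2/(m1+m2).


mu = m1 * m2 / (m1 + m2)
= 11.29 * 92.34 / (11.29 + 92.34)
= 1042.5186 / 103.63
= 10.06 u

10.06


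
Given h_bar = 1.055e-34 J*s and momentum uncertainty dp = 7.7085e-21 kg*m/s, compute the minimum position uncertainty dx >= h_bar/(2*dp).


dx = h_bar / (2 * dp)
= 1.055e-34 / (2 * 7.7085e-21)
= 1.055e-34 / 1.5417e-20
= 6.8431e-15 m

6.8431e-15


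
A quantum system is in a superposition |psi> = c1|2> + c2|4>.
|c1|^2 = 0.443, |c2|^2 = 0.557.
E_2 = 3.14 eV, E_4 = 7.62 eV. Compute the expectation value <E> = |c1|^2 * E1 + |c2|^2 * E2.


<E> = |c1|^2 * E1 + |c2|^2 * E2
= 0.443 * 3.14 + 0.557 * 7.62
= 1.391 + 4.2443
= 5.6354 eV

5.6354


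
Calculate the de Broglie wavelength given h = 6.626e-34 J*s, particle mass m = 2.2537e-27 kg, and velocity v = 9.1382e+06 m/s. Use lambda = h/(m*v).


lambda = h / (m * v)
= 6.626e-34 / (2.2537e-27 * 9.1382e+06)
= 6.626e-34 / 2.0595e-20
= 3.2173e-14 m

3.2173e-14


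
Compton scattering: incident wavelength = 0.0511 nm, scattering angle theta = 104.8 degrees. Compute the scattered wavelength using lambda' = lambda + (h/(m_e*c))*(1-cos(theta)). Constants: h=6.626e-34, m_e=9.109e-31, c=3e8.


Compton wavelength: h/(m_e*c) = 2.4247e-12 m
d_lambda = 2.4247e-12 * (1 - cos(104.8 deg))
= 2.4247e-12 * 1.255446
= 3.0441e-12 m = 0.003044 nm
lambda' = 0.0511 + 0.003044
= 0.054144 nm

0.054144


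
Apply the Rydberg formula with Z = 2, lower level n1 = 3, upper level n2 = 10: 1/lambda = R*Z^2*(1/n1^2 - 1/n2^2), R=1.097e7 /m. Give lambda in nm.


1/lambda = R * Z^2 * (1/n1^2 - 1/n2^2)
= 1.097e7 * 2^2 * (1/3^2 - 1/10^2)
= 1.097e7 * 4 * (0.111111 - 0.01)
= 4.4368e+06 /m
lambda = 1 / 4.4368e+06
= 225.3899 nm

225.3899


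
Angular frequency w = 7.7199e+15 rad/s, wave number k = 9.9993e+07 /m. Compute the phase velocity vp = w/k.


vp = w / k
= 7.7199e+15 / 9.9993e+07
= 7.7204e+07 m/s

7.7204e+07


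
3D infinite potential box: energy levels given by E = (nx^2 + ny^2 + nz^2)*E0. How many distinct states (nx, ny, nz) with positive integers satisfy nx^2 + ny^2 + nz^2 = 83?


Enumerate all (nx, ny, nz) with nx^2 + ny^2 + nz^2 = 83:
(1,1,9)
(1,9,1)
(3,5,7)
(3,7,5)
(5,3,7)
(5,7,3)
(7,3,5)
(7,5,3)
(9,1,1)
Total degeneracy = 9

9


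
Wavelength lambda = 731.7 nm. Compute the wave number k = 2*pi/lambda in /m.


k = 2 * pi / lambda
= 6.2832 / (731.7e-9)
= 6.2832 / 7.3170e-07
= 8.5871e+06 /m

8.5871e+06


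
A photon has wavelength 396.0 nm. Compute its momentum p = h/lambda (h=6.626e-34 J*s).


p = h / lambda
= 6.626e-34 / (396.0e-9)
= 6.626e-34 / 3.9600e-07
= 1.6732e-27 kg*m/s

1.6732e-27


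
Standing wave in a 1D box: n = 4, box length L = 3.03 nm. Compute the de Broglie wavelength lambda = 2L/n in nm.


lambda = 2L / n
= 2 * 3.03 / 4
= 6.06 / 4
= 1.515 nm

1.515


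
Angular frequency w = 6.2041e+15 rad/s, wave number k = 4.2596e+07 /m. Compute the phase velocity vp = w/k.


vp = w / k
= 6.2041e+15 / 4.2596e+07
= 1.4565e+08 m/s

1.4565e+08


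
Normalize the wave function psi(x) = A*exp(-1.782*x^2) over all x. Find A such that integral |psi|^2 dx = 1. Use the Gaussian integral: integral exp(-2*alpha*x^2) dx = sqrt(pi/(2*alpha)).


integral |psi|^2 dx = A^2 * sqrt(pi/(2*alpha)) = 1
A^2 = sqrt(2*alpha/pi)
= sqrt(2 * 1.782 / pi)
= 1.065109
A = sqrt(1.065109)
= 1.032

1.032


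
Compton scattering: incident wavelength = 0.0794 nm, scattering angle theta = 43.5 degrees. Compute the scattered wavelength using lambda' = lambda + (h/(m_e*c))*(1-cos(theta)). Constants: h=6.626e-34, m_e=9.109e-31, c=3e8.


Compton wavelength: h/(m_e*c) = 2.4247e-12 m
d_lambda = 2.4247e-12 * (1 - cos(43.5 deg))
= 2.4247e-12 * 0.274626
= 6.6589e-13 m = 0.000666 nm
lambda' = 0.0794 + 0.000666
= 0.080066 nm

0.080066


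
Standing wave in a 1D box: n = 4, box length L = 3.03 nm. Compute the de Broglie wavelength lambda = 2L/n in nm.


lambda = 2L / n
= 2 * 3.03 / 4
= 6.06 / 4
= 1.515 nm

1.515


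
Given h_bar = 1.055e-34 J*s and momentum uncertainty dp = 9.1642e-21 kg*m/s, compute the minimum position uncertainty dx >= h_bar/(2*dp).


dx = h_bar / (2 * dp)
= 1.055e-34 / (2 * 9.1642e-21)
= 1.055e-34 / 1.8328e-20
= 5.7561e-15 m

5.7561e-15


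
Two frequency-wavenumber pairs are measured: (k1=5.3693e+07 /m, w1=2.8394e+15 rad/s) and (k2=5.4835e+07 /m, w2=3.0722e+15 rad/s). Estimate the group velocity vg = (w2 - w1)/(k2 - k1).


vg = (w2 - w1) / (k2 - k1)
= (3.0722e+15 - 2.8394e+15) / (5.4835e+07 - 5.3693e+07)
= 2.3280e+14 / 1.1420e+06
= 2.0385e+08 m/s

2.0385e+08


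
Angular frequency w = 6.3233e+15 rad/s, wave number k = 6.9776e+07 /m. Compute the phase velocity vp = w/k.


vp = w / k
= 6.3233e+15 / 6.9776e+07
= 9.0623e+07 m/s

9.0623e+07


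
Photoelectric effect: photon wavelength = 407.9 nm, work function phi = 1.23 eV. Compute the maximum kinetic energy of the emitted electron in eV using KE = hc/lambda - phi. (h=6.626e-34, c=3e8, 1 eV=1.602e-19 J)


E_photon = hc / lambda
= (6.626e-34)(3e8) / (407.9e-9)
= 4.8733e-19 J
= 3.042 eV
KE = E_photon - phi
= 3.042 - 1.23
= 1.812 eV

1.812


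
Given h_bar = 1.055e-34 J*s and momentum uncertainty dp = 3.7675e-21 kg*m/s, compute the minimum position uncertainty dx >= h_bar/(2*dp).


dx = h_bar / (2 * dp)
= 1.055e-34 / (2 * 3.7675e-21)
= 1.055e-34 / 7.5350e-21
= 1.4001e-14 m

1.4001e-14


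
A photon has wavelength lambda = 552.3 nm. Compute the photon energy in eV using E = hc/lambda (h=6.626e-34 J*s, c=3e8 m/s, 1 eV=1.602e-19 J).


E = hc / lambda
= (6.626e-34)(3e8) / (552.3e-9)
= 1.9878e-25 / 5.5230e-07
= 3.5991e-19 J
Converting to eV: 3.5991e-19 / 1.602e-19
= 2.2466 eV

2.2466


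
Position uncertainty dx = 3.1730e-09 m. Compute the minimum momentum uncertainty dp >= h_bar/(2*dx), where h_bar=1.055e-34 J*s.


dp = h_bar / (2 * dx)
= 1.055e-34 / (2 * 3.1730e-09)
= 1.055e-34 / 6.3460e-09
= 1.6625e-26 kg*m/s

1.6625e-26


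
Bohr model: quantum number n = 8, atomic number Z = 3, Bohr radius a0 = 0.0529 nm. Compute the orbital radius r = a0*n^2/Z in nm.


r = a0 * n^2 / Z
= 0.0529 * 8^2 / 3
= 0.0529 * 64 / 3
= 1.1285 nm

1.1285


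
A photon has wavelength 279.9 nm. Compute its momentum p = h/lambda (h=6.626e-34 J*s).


p = h / lambda
= 6.626e-34 / (279.9e-9)
= 6.626e-34 / 2.7990e-07
= 2.3673e-27 kg*m/s

2.3673e-27


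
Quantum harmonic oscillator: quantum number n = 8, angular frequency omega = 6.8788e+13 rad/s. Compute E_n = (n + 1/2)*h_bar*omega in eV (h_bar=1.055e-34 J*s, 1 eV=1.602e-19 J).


E = (n + 1/2) * h_bar * omega
= (8 + 0.5) * 1.055e-34 * 6.8788e+13
= 8.5 * 7.2571e-21
= 6.1686e-20 J
= 0.3851 eV

0.3851


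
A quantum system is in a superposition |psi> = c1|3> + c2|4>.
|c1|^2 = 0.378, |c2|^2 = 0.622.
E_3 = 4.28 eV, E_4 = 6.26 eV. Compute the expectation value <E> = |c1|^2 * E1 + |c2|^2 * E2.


<E> = |c1|^2 * E1 + |c2|^2 * E2
= 0.378 * 4.28 + 0.622 * 6.26
= 1.6178 + 3.8937
= 5.5116 eV

5.5116


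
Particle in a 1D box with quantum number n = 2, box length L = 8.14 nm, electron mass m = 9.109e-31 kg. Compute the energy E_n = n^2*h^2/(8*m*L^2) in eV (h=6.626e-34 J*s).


E = n^2 * h^2 / (8 * m * L^2)
= 2^2 * (6.626e-34)^2 / (8 * 9.109e-31 * (8.14e-9)^2)
= 4 * 4.3904e-67 / (8 * 9.109e-31 * 6.6260e-17)
= 3.6371e-21 J
= 0.0227 eV

0.0227


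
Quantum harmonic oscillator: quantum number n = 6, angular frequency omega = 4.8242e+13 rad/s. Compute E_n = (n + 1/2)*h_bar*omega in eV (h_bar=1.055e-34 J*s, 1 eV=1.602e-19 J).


E = (n + 1/2) * h_bar * omega
= (6 + 0.5) * 1.055e-34 * 4.8242e+13
= 6.5 * 5.0895e-21
= 3.3082e-20 J
= 0.2065 eV

0.2065


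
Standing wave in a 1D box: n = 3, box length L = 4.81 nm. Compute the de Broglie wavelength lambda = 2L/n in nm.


lambda = 2L / n
= 2 * 4.81 / 3
= 9.62 / 3
= 3.2067 nm

3.2067


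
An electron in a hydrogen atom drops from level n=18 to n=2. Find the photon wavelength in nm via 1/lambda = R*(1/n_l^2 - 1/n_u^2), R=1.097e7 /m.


1/lambda = R * (1/n_l^2 - 1/n_u^2)
= 1.097e7 * (1/2^2 - 1/18^2)
= 1.097e7 * (0.25 - 0.003086)
= 1.097e7 * 0.246914
= 2.7086e+06 /m
lambda = 1 / 2.7086e+06 = 369.1887 nm

369.1887


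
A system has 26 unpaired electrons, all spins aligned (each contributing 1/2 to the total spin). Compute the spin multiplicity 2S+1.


Total spin S = N * (1/2) = 26 * 0.5 = 13.0
Spin multiplicity = 2S + 1
= 2 * 13.0 + 1
= 27

27


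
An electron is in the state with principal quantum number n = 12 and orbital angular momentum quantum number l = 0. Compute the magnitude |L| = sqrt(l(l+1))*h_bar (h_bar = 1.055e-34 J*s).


L = sqrt(l*(l+1)) * h_bar
= sqrt(0 * 1) * 1.055e-34
= sqrt(0) * 1.055e-34
= 0.0 * 1.055e-34
= 0.0000e+00 J*s

0.0000e+00


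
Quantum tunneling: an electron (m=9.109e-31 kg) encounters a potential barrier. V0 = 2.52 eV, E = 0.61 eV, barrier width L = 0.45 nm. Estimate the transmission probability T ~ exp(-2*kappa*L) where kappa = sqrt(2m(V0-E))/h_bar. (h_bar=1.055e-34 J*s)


V0 - E = 1.91 eV = 3.0598e-19 J
kappa = sqrt(2 * m * (V0-E)) / h_bar
= sqrt(2 * 9.109e-31 * 3.0598e-19) / 1.055e-34
= 7.0769e+09 /m
2*kappa*L = 2 * 7.0769e+09 * 0.45e-9
= 6.3693
T = exp(-6.3693) = 1.713443e-03

1.713443e-03


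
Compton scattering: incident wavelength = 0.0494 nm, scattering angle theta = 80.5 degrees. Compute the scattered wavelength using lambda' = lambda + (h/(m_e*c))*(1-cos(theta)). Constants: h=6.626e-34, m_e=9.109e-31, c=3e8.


Compton wavelength: h/(m_e*c) = 2.4247e-12 m
d_lambda = 2.4247e-12 * (1 - cos(80.5 deg))
= 2.4247e-12 * 0.834952
= 2.0245e-12 m = 0.002025 nm
lambda' = 0.0494 + 0.002025
= 0.051425 nm

0.051425


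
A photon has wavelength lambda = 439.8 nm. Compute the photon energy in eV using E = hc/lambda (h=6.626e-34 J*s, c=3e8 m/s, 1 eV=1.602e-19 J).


E = hc / lambda
= (6.626e-34)(3e8) / (439.8e-9)
= 1.9878e-25 / 4.3980e-07
= 4.5198e-19 J
Converting to eV: 4.5198e-19 / 1.602e-19
= 2.8213 eV

2.8213


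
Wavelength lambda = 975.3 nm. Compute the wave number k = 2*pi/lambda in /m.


k = 2 * pi / lambda
= 6.2832 / (975.3e-9)
= 6.2832 / 9.7530e-07
= 6.4423e+06 /m

6.4423e+06


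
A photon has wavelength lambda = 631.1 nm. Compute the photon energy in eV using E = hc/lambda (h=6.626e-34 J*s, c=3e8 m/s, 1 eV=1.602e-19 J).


E = hc / lambda
= (6.626e-34)(3e8) / (631.1e-9)
= 1.9878e-25 / 6.3110e-07
= 3.1497e-19 J
Converting to eV: 3.1497e-19 / 1.602e-19
= 1.9661 eV

1.9661


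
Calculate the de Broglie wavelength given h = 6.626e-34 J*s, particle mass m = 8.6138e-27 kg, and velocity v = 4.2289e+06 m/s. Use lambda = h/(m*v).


lambda = h / (m * v)
= 6.626e-34 / (8.6138e-27 * 4.2289e+06)
= 6.626e-34 / 3.6427e-20
= 1.8190e-14 m

1.8190e-14


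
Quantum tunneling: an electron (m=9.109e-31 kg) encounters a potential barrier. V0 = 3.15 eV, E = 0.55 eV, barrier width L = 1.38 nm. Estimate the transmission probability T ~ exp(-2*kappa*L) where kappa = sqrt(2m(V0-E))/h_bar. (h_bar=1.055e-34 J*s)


V0 - E = 2.6 eV = 4.1652e-19 J
kappa = sqrt(2 * m * (V0-E)) / h_bar
= sqrt(2 * 9.109e-31 * 4.1652e-19) / 1.055e-34
= 8.2569e+09 /m
2*kappa*L = 2 * 8.2569e+09 * 1.38e-9
= 22.789
T = exp(-22.789) = 1.267277e-10

1.267277e-10


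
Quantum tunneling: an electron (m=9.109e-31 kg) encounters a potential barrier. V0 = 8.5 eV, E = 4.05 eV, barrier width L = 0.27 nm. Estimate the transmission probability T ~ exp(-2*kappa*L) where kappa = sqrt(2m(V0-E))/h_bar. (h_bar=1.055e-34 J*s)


V0 - E = 4.45 eV = 7.1289e-19 J
kappa = sqrt(2 * m * (V0-E)) / h_bar
= sqrt(2 * 9.109e-31 * 7.1289e-19) / 1.055e-34
= 1.0802e+10 /m
2*kappa*L = 2 * 1.0802e+10 * 0.27e-9
= 5.8331
T = exp(-5.8331) = 2.928846e-03

2.928846e-03


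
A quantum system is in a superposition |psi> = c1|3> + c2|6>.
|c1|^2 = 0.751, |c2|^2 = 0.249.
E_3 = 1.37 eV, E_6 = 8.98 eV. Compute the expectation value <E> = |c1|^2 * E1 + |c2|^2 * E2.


<E> = |c1|^2 * E1 + |c2|^2 * E2
= 0.751 * 1.37 + 0.249 * 8.98
= 1.0289 + 2.236
= 3.2649 eV

3.2649


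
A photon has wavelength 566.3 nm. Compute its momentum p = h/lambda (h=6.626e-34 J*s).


p = h / lambda
= 6.626e-34 / (566.3e-9)
= 6.626e-34 / 5.6630e-07
= 1.1701e-27 kg*m/s

1.1701e-27


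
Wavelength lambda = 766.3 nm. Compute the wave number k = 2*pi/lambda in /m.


k = 2 * pi / lambda
= 6.2832 / (766.3e-9)
= 6.2832 / 7.6630e-07
= 8.1994e+06 /m

8.1994e+06


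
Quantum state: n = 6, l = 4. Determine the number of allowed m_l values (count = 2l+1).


m_l ranges from -l to +l in integer steps
So m_l goes from -4 to +4
Count = 2l + 1 = 2*4 + 1
= 9

9


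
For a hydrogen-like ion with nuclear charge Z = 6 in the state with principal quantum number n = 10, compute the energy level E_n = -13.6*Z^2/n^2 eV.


E_n = -13.6 * Z^2 / n^2
= -13.6 * 6^2 / 10^2
= -13.6 * 36 / 100
= -4.896 eV

-4.896


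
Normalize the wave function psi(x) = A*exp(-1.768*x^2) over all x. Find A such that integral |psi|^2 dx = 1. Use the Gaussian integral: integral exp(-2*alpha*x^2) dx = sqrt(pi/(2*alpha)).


integral |psi|^2 dx = A^2 * sqrt(pi/(2*alpha)) = 1
A^2 = sqrt(2*alpha/pi)
= sqrt(2 * 1.768 / pi)
= 1.060916
A = sqrt(1.060916)
= 1.03

1.03


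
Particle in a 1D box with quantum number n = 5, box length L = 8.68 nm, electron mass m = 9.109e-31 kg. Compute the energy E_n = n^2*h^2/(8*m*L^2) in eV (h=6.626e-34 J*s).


E = n^2 * h^2 / (8 * m * L^2)
= 5^2 * (6.626e-34)^2 / (8 * 9.109e-31 * (8.68e-9)^2)
= 25 * 4.3904e-67 / (8 * 9.109e-31 * 7.5342e-17)
= 1.9991e-20 J
= 0.1248 eV

0.1248


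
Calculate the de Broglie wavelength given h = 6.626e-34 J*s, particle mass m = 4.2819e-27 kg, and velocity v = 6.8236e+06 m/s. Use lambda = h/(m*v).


lambda = h / (m * v)
= 6.626e-34 / (4.2819e-27 * 6.8236e+06)
= 6.626e-34 / 2.9218e-20
= 2.2678e-14 m

2.2678e-14


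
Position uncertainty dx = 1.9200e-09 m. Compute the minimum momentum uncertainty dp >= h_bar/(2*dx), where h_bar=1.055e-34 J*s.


dp = h_bar / (2 * dx)
= 1.055e-34 / (2 * 1.9200e-09)
= 1.055e-34 / 3.8400e-09
= 2.7474e-26 kg*m/s

2.7474e-26


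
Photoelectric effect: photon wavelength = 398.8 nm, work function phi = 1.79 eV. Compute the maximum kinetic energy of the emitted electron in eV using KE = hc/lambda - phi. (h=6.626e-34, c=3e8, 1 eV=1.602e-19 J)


E_photon = hc / lambda
= (6.626e-34)(3e8) / (398.8e-9)
= 4.9845e-19 J
= 3.1114 eV
KE = E_photon - phi
= 3.1114 - 1.79
= 1.3214 eV

1.3214


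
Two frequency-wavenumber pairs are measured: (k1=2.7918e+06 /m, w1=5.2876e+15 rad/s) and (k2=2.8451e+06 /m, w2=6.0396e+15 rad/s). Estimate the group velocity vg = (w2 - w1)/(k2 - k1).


vg = (w2 - w1) / (k2 - k1)
= (6.0396e+15 - 5.2876e+15) / (2.8451e+06 - 2.7918e+06)
= 7.5200e+14 / 5.3300e+04
= 1.4109e+10 m/s

1.4109e+10


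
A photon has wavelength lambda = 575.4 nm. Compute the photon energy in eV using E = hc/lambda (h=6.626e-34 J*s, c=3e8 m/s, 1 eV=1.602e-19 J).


E = hc / lambda
= (6.626e-34)(3e8) / (575.4e-9)
= 1.9878e-25 / 5.7540e-07
= 3.4546e-19 J
Converting to eV: 3.4546e-19 / 1.602e-19
= 2.1565 eV

2.1565


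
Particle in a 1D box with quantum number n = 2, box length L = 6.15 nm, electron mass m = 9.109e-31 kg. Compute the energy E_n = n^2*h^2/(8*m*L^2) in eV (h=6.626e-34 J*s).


E = n^2 * h^2 / (8 * m * L^2)
= 2^2 * (6.626e-34)^2 / (8 * 9.109e-31 * (6.15e-9)^2)
= 4 * 4.3904e-67 / (8 * 9.109e-31 * 3.7823e-17)
= 6.3717e-21 J
= 0.0398 eV

0.0398


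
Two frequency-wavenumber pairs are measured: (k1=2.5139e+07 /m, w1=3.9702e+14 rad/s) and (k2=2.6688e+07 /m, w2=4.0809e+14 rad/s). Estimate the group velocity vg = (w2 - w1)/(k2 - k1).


vg = (w2 - w1) / (k2 - k1)
= (4.0809e+14 - 3.9702e+14) / (2.6688e+07 - 2.5139e+07)
= 1.1070e+13 / 1.5490e+06
= 7.1465e+06 m/s

7.1465e+06


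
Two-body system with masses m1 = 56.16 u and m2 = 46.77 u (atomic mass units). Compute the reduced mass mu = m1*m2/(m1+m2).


mu = m1 * m2 / (m1 + m2)
= 56.16 * 46.77 / (56.16 + 46.77)
= 2626.6032 / 102.93
= 25.5183 u

25.5183


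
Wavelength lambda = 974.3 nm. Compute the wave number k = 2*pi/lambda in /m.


k = 2 * pi / lambda
= 6.2832 / (974.3e-9)
= 6.2832 / 9.7430e-07
= 6.4489e+06 /m

6.4489e+06


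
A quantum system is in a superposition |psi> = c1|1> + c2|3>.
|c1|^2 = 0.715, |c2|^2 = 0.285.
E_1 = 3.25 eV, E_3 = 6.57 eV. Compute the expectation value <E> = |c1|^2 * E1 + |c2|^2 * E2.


<E> = |c1|^2 * E1 + |c2|^2 * E2
= 0.715 * 3.25 + 0.285 * 6.57
= 2.3237 + 1.8724
= 4.1962 eV

4.1962


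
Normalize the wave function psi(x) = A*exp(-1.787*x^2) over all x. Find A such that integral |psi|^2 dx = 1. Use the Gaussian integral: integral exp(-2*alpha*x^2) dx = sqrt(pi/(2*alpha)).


integral |psi|^2 dx = A^2 * sqrt(pi/(2*alpha)) = 1
A^2 = sqrt(2*alpha/pi)
= sqrt(2 * 1.787 / pi)
= 1.066602
A = sqrt(1.066602)
= 1.0328

1.0328


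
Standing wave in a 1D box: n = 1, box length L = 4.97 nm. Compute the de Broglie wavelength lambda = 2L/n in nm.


lambda = 2L / n
= 2 * 4.97 / 1
= 9.94 / 1
= 9.94 nm

9.94


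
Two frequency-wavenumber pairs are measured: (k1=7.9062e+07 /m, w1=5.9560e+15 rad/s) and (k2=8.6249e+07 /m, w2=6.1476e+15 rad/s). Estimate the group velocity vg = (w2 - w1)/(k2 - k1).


vg = (w2 - w1) / (k2 - k1)
= (6.1476e+15 - 5.9560e+15) / (8.6249e+07 - 7.9062e+07)
= 1.9160e+14 / 7.1870e+06
= 2.6659e+07 m/s

2.6659e+07


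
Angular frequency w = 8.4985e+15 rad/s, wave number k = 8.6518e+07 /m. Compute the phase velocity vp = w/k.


vp = w / k
= 8.4985e+15 / 8.6518e+07
= 9.8228e+07 m/s

9.8228e+07


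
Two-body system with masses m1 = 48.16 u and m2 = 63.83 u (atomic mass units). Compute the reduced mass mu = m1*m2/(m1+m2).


mu = m1 * m2 / (m1 + m2)
= 48.16 * 63.83 / (48.16 + 63.83)
= 3074.0528 / 111.99
= 27.4494 u

27.4494


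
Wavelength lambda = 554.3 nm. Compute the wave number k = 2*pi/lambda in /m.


k = 2 * pi / lambda
= 6.2832 / (554.3e-9)
= 6.2832 / 5.5430e-07
= 1.1335e+07 /m

1.1335e+07


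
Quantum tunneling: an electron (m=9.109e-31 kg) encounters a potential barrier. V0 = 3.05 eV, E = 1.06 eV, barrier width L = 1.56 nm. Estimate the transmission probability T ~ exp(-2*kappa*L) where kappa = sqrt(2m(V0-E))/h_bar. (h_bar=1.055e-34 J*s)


V0 - E = 1.99 eV = 3.1880e-19 J
kappa = sqrt(2 * m * (V0-E)) / h_bar
= sqrt(2 * 9.109e-31 * 3.1880e-19) / 1.055e-34
= 7.2236e+09 /m
2*kappa*L = 2 * 7.2236e+09 * 1.56e-9
= 22.5377
T = exp(-22.5377) = 1.629243e-10

1.629243e-10


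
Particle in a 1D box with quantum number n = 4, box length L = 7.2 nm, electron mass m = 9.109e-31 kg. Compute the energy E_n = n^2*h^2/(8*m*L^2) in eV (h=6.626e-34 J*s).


E = n^2 * h^2 / (8 * m * L^2)
= 4^2 * (6.626e-34)^2 / (8 * 9.109e-31 * (7.2e-9)^2)
= 16 * 4.3904e-67 / (8 * 9.109e-31 * 5.1840e-17)
= 1.8595e-20 J
= 0.1161 eV

0.1161


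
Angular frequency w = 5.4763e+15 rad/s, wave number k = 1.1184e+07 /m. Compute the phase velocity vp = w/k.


vp = w / k
= 5.4763e+15 / 1.1184e+07
= 4.8965e+08 m/s

4.8965e+08


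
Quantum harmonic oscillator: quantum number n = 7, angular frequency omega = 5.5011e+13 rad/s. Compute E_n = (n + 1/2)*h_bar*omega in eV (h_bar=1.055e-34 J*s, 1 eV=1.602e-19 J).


E = (n + 1/2) * h_bar * omega
= (7 + 0.5) * 1.055e-34 * 5.5011e+13
= 7.5 * 5.8037e-21
= 4.3527e-20 J
= 0.2717 eV

0.2717


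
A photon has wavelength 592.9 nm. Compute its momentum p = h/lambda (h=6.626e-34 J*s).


p = h / lambda
= 6.626e-34 / (592.9e-9)
= 6.626e-34 / 5.9290e-07
= 1.1176e-27 kg*m/s

1.1176e-27


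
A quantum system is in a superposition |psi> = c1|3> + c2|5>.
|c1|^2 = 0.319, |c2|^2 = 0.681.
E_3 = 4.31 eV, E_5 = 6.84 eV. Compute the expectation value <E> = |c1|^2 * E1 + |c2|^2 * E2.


<E> = |c1|^2 * E1 + |c2|^2 * E2
= 0.319 * 4.31 + 0.681 * 6.84
= 1.3749 + 4.658
= 6.0329 eV

6.0329


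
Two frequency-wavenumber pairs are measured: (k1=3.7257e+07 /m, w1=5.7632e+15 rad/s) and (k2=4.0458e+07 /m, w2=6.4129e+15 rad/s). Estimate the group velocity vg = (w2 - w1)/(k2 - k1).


vg = (w2 - w1) / (k2 - k1)
= (6.4129e+15 - 5.7632e+15) / (4.0458e+07 - 3.7257e+07)
= 6.4970e+14 / 3.2010e+06
= 2.0297e+08 m/s

2.0297e+08


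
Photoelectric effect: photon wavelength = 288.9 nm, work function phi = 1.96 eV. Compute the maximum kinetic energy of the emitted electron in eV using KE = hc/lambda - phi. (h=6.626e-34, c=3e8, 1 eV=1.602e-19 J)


E_photon = hc / lambda
= (6.626e-34)(3e8) / (288.9e-9)
= 6.8806e-19 J
= 4.295 eV
KE = E_photon - phi
= 4.295 - 1.96
= 2.335 eV

2.335


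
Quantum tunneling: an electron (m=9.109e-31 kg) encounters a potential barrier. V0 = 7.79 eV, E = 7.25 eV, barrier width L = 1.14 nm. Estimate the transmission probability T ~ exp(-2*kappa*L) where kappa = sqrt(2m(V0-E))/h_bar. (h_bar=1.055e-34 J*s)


V0 - E = 0.54 eV = 8.6508e-20 J
kappa = sqrt(2 * m * (V0-E)) / h_bar
= sqrt(2 * 9.109e-31 * 8.6508e-20) / 1.055e-34
= 3.7629e+09 /m
2*kappa*L = 2 * 3.7629e+09 * 1.14e-9
= 8.5795
T = exp(-8.5795) = 1.879230e-04

1.879230e-04


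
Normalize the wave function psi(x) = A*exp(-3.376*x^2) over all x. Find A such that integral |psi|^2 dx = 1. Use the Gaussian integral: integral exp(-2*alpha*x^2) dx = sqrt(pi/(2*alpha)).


integral |psi|^2 dx = A^2 * sqrt(pi/(2*alpha)) = 1
A^2 = sqrt(2*alpha/pi)
= sqrt(2 * 3.376 / pi)
= 1.466025
A = sqrt(1.466025)
= 1.2108

1.2108


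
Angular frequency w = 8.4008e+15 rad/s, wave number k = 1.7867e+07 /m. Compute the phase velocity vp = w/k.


vp = w / k
= 8.4008e+15 / 1.7867e+07
= 4.7019e+08 m/s

4.7019e+08


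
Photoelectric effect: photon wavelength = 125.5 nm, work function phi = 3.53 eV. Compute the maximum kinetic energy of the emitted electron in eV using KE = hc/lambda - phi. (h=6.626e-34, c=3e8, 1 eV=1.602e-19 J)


E_photon = hc / lambda
= (6.626e-34)(3e8) / (125.5e-9)
= 1.5839e-18 J
= 9.887 eV
KE = E_photon - phi
= 9.887 - 3.53
= 6.357 eV

6.357


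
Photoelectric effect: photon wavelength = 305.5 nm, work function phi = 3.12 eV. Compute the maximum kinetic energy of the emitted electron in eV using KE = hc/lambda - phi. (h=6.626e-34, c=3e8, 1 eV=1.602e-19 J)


E_photon = hc / lambda
= (6.626e-34)(3e8) / (305.5e-9)
= 6.5067e-19 J
= 4.0616 eV
KE = E_photon - phi
= 4.0616 - 3.12
= 0.9416 eV

0.9416


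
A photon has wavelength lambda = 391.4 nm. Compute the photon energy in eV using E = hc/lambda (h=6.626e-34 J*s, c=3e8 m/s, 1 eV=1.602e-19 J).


E = hc / lambda
= (6.626e-34)(3e8) / (391.4e-9)
= 1.9878e-25 / 3.9140e-07
= 5.0787e-19 J
Converting to eV: 5.0787e-19 / 1.602e-19
= 3.1702 eV

3.1702


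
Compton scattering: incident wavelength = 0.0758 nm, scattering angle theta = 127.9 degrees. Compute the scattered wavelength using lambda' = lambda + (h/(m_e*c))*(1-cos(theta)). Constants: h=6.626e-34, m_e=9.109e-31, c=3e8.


Compton wavelength: h/(m_e*c) = 2.4247e-12 m
d_lambda = 2.4247e-12 * (1 - cos(127.9 deg))
= 2.4247e-12 * 1.614285
= 3.9142e-12 m = 0.003914 nm
lambda' = 0.0758 + 0.003914
= 0.079714 nm

0.079714


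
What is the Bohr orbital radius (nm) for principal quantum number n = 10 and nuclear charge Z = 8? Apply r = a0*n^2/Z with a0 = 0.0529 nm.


r = a0 * n^2 / Z
= 0.0529 * 10^2 / 8
= 0.0529 * 100 / 8
= 0.6613 nm

0.6613


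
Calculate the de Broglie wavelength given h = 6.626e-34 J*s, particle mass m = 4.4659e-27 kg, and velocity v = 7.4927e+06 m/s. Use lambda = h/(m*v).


lambda = h / (m * v)
= 6.626e-34 / (4.4659e-27 * 7.4927e+06)
= 6.626e-34 / 3.3462e-20
= 1.9802e-14 m

1.9802e-14


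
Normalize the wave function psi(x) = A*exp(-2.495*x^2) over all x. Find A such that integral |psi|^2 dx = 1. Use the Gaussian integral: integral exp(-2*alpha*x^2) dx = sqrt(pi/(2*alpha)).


integral |psi|^2 dx = A^2 * sqrt(pi/(2*alpha)) = 1
A^2 = sqrt(2*alpha/pi)
= sqrt(2 * 2.495 / pi)
= 1.260304
A = sqrt(1.260304)
= 1.1226

1.1226


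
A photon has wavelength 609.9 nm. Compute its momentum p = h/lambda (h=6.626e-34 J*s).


p = h / lambda
= 6.626e-34 / (609.9e-9)
= 6.626e-34 / 6.0990e-07
= 1.0864e-27 kg*m/s

1.0864e-27


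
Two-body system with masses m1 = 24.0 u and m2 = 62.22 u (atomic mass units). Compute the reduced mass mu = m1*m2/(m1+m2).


mu = m1 * m2 / (m1 + m2)
= 24.0 * 62.22 / (24.0 + 62.22)
= 1493.28 / 86.22
= 17.3194 u

17.3194


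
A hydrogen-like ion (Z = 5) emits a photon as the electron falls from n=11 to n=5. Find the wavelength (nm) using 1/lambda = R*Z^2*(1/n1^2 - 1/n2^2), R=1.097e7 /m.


1/lambda = R * Z^2 * (1/n1^2 - 1/n2^2)
= 1.097e7 * 5^2 * (1/5^2 - 1/11^2)
= 1.097e7 * 25 * (0.04 - 0.008264)
= 8.7035e+06 /m
lambda = 1 / 8.7035e+06
= 114.8967 nm

114.8967


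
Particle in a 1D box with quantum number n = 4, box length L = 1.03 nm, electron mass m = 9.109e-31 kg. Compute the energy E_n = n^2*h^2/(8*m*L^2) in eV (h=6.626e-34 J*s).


E = n^2 * h^2 / (8 * m * L^2)
= 4^2 * (6.626e-34)^2 / (8 * 9.109e-31 * (1.03e-9)^2)
= 16 * 4.3904e-67 / (8 * 9.109e-31 * 1.0609e-18)
= 9.0863e-19 J
= 5.6719 eV

5.6719


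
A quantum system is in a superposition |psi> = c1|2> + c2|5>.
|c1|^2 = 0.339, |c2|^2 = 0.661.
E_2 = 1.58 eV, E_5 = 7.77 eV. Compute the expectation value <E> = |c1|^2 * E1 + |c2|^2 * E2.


<E> = |c1|^2 * E1 + |c2|^2 * E2
= 0.339 * 1.58 + 0.661 * 7.77
= 0.5356 + 5.136
= 5.6716 eV

5.6716


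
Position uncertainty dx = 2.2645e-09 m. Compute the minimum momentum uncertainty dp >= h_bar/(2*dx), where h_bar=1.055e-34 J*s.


dp = h_bar / (2 * dx)
= 1.055e-34 / (2 * 2.2645e-09)
= 1.055e-34 / 4.5290e-09
= 2.3294e-26 kg*m/s

2.3294e-26


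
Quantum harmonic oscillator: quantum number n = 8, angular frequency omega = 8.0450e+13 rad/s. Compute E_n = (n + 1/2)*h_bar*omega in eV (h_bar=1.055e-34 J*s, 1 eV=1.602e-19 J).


E = (n + 1/2) * h_bar * omega
= (8 + 0.5) * 1.055e-34 * 8.0450e+13
= 8.5 * 8.4875e-21
= 7.2144e-20 J
= 0.4503 eV

0.4503


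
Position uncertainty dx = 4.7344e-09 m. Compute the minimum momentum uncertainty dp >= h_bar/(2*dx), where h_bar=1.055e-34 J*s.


dp = h_bar / (2 * dx)
= 1.055e-34 / (2 * 4.7344e-09)
= 1.055e-34 / 9.4688e-09
= 1.1142e-26 kg*m/s

1.1142e-26


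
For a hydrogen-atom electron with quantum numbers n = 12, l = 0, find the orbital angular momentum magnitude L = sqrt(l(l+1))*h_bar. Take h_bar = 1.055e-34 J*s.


L = sqrt(l*(l+1)) * h_bar
= sqrt(0 * 1) * 1.055e-34
= sqrt(0) * 1.055e-34
= 0.0 * 1.055e-34
= 0.0000e+00 J*s

0.0000e+00


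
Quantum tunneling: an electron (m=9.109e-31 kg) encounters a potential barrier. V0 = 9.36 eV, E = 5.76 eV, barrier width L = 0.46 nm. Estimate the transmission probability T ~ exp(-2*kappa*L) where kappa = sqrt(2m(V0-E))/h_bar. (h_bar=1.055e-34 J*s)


V0 - E = 3.6 eV = 5.7672e-19 J
kappa = sqrt(2 * m * (V0-E)) / h_bar
= sqrt(2 * 9.109e-31 * 5.7672e-19) / 1.055e-34
= 9.7158e+09 /m
2*kappa*L = 2 * 9.7158e+09 * 0.46e-9
= 8.9386
T = exp(-8.9386) = 1.312281e-04

1.312281e-04


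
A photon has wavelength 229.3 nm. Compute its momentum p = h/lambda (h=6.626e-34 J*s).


p = h / lambda
= 6.626e-34 / (229.3e-9)
= 6.626e-34 / 2.2930e-07
= 2.8897e-27 kg*m/s

2.8897e-27


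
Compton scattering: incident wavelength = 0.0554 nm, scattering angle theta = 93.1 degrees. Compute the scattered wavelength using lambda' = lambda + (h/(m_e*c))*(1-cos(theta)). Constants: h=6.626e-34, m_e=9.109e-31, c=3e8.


Compton wavelength: h/(m_e*c) = 2.4247e-12 m
d_lambda = 2.4247e-12 * (1 - cos(93.1 deg))
= 2.4247e-12 * 1.054079
= 2.5558e-12 m = 0.002556 nm
lambda' = 0.0554 + 0.002556
= 0.057956 nm

0.057956


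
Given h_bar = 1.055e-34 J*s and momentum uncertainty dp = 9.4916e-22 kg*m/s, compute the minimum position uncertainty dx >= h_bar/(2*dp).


dx = h_bar / (2 * dp)
= 1.055e-34 / (2 * 9.4916e-22)
= 1.055e-34 / 1.8983e-21
= 5.5575e-14 m

5.5575e-14


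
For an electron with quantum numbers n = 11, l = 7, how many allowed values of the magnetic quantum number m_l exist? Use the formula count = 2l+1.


m_l ranges from -l to +l in integer steps
So m_l goes from -7 to +7
Count = 2l + 1 = 2*7 + 1
= 15

15


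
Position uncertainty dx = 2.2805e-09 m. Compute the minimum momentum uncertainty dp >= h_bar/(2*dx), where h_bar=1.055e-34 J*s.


dp = h_bar / (2 * dx)
= 1.055e-34 / (2 * 2.2805e-09)
= 1.055e-34 / 4.5610e-09
= 2.3131e-26 kg*m/s

2.3131e-26


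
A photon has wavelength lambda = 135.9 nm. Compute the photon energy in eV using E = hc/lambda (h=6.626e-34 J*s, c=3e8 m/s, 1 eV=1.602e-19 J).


E = hc / lambda
= (6.626e-34)(3e8) / (135.9e-9)
= 1.9878e-25 / 1.3590e-07
= 1.4627e-18 J
Converting to eV: 1.4627e-18 / 1.602e-19
= 9.1304 eV

9.1304


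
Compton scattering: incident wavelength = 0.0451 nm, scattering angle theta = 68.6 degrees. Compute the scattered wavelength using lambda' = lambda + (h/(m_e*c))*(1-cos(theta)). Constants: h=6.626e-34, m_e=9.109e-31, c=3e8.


Compton wavelength: h/(m_e*c) = 2.4247e-12 m
d_lambda = 2.4247e-12 * (1 - cos(68.6 deg))
= 2.4247e-12 * 0.635123
= 1.5400e-12 m = 0.00154 nm
lambda' = 0.0451 + 0.00154
= 0.04664 nm

0.04664


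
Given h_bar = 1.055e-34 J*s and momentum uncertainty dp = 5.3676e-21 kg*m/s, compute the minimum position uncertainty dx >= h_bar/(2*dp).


dx = h_bar / (2 * dp)
= 1.055e-34 / (2 * 5.3676e-21)
= 1.055e-34 / 1.0735e-20
= 9.8275e-15 m

9.8275e-15


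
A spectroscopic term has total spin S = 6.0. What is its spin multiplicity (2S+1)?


Spin multiplicity = 2S + 1
= 2 * 6.0 + 1
= 12.0 + 1
= 13

13


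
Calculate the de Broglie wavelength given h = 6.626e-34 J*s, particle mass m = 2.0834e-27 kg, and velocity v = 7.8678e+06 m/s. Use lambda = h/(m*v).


lambda = h / (m * v)
= 6.626e-34 / (2.0834e-27 * 7.8678e+06)
= 6.626e-34 / 1.6392e-20
= 4.0423e-14 m

4.0423e-14


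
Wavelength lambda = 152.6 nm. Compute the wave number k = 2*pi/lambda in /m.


k = 2 * pi / lambda
= 6.2832 / (152.6e-9)
= 6.2832 / 1.5260e-07
= 4.1174e+07 /m

4.1174e+07


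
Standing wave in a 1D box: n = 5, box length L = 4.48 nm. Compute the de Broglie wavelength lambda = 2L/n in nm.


lambda = 2L / n
= 2 * 4.48 / 5
= 8.96 / 5
= 1.792 nm

1.792


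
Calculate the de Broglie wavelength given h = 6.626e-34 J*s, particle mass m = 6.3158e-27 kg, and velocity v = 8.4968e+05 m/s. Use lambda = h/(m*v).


lambda = h / (m * v)
= 6.626e-34 / (6.3158e-27 * 8.4968e+05)
= 6.626e-34 / 5.3664e-21
= 1.2347e-13 m

1.2347e-13


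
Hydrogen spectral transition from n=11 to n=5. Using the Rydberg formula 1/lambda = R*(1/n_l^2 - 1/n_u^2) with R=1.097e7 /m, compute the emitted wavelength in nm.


1/lambda = R * (1/n_l^2 - 1/n_u^2)
= 1.097e7 * (1/5^2 - 1/11^2)
= 1.097e7 * (0.04 - 0.008264)
= 1.097e7 * 0.031736
= 3.4814e+05 /m
lambda = 1 / 3.4814e+05 = 2872.4172 nm

2872.4172


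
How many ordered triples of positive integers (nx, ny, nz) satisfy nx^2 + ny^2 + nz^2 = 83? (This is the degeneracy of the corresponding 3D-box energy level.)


Enumerate all (nx, ny, nz) with nx^2 + ny^2 + nz^2 = 83:
(1,1,9)
(1,9,1)
(3,5,7)
(3,7,5)
(5,3,7)
(5,7,3)
(7,3,5)
(7,5,3)
(9,1,1)
Total degeneracy = 9

9


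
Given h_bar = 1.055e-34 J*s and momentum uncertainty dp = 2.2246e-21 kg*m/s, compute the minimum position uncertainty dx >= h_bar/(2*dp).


dx = h_bar / (2 * dp)
= 1.055e-34 / (2 * 2.2246e-21)
= 1.055e-34 / 4.4492e-21
= 2.3712e-14 m

2.3712e-14


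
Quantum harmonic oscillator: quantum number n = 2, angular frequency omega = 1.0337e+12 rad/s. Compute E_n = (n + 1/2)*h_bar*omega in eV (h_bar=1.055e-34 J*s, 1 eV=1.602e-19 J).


E = (n + 1/2) * h_bar * omega
= (2 + 0.5) * 1.055e-34 * 1.0337e+12
= 2.5 * 1.0906e-22
= 2.7264e-22 J
= 0.0017 eV

0.0017


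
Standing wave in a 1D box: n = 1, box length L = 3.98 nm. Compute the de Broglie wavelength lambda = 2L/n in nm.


lambda = 2L / n
= 2 * 3.98 / 1
= 7.96 / 1
= 7.96 nm

7.96


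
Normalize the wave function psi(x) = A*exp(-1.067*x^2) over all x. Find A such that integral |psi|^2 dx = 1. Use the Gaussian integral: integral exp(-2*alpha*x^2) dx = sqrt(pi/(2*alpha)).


integral |psi|^2 dx = A^2 * sqrt(pi/(2*alpha)) = 1
A^2 = sqrt(2*alpha/pi)
= sqrt(2 * 1.067 / pi)
= 0.82418
A = sqrt(0.82418)
= 0.9078

0.9078


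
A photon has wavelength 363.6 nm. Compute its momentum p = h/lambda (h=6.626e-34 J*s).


p = h / lambda
= 6.626e-34 / (363.6e-9)
= 6.626e-34 / 3.6360e-07
= 1.8223e-27 kg*m/s

1.8223e-27


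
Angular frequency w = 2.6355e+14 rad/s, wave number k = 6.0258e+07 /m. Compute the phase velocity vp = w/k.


vp = w / k
= 2.6355e+14 / 6.0258e+07
= 4.3737e+06 m/s

4.3737e+06


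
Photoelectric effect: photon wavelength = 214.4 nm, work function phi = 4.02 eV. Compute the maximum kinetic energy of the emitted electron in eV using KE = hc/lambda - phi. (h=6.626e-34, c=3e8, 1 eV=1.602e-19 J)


E_photon = hc / lambda
= (6.626e-34)(3e8) / (214.4e-9)
= 9.2715e-19 J
= 5.7874 eV
KE = E_photon - phi
= 5.7874 - 4.02
= 1.7674 eV

1.7674


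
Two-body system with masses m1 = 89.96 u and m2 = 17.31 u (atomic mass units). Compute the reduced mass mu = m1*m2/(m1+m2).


mu = m1 * m2 / (m1 + m2)
= 89.96 * 17.31 / (89.96 + 17.31)
= 1557.2076 / 107.27
= 14.5167 u

14.5167


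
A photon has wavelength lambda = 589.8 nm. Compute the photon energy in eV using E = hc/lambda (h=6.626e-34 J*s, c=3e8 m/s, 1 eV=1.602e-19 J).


E = hc / lambda
= (6.626e-34)(3e8) / (589.8e-9)
= 1.9878e-25 / 5.8980e-07
= 3.3703e-19 J
Converting to eV: 3.3703e-19 / 1.602e-19
= 2.1038 eV

2.1038


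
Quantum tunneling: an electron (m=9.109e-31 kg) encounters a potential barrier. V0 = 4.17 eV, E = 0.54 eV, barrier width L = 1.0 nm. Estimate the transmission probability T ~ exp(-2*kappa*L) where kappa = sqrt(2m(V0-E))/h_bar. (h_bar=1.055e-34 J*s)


V0 - E = 3.63 eV = 5.8153e-19 J
kappa = sqrt(2 * m * (V0-E)) / h_bar
= sqrt(2 * 9.109e-31 * 5.8153e-19) / 1.055e-34
= 9.7562e+09 /m
2*kappa*L = 2 * 9.7562e+09 * 1.0e-9
= 19.5125
T = exp(-19.5125) = 3.356124e-09

3.356124e-09


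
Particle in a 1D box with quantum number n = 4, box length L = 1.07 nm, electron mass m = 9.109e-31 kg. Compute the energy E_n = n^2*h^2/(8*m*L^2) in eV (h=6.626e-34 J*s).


E = n^2 * h^2 / (8 * m * L^2)
= 4^2 * (6.626e-34)^2 / (8 * 9.109e-31 * (1.07e-9)^2)
= 16 * 4.3904e-67 / (8 * 9.109e-31 * 1.1449e-18)
= 8.4197e-19 J
= 5.2557 eV

5.2557


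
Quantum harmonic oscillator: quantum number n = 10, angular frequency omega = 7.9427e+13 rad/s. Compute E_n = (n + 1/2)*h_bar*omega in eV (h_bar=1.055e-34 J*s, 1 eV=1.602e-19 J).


E = (n + 1/2) * h_bar * omega
= (10 + 0.5) * 1.055e-34 * 7.9427e+13
= 10.5 * 8.3795e-21
= 8.7985e-20 J
= 0.5492 eV

0.5492


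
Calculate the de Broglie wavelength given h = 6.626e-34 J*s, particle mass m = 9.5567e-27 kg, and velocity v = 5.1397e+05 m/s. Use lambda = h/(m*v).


lambda = h / (m * v)
= 6.626e-34 / (9.5567e-27 * 5.1397e+05)
= 6.626e-34 / 4.9119e-21
= 1.3490e-13 m

1.3490e-13
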